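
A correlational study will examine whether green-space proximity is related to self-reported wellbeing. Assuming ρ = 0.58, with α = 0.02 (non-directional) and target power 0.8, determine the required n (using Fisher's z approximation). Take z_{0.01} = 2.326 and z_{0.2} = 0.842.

Fisher's z: C = ½·ln((1+r)/(1−r)) = ½·ln(3.7619) = 0.6625.
n = ((z_{α/2} + z_β)/C)² + 3.
(2.326 + 0.842) / 0.6625 = 3.168 / 0.6625 = 4.782.
n = 4.782² + 3 = 22.87 + 3 = 25.9.
Round up.

n = 26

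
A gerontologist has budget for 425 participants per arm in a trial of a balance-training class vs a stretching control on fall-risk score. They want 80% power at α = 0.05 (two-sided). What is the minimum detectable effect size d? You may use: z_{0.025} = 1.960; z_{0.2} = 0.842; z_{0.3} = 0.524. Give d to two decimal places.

d_min ≈ 0.19

For two independent groups of n = 425 each: d_min = (z_{α/2} + z_β)·√(2/n).
z-sum = 1.960 + 0.842 = 2.802.
d_min = 2.802 × √(2/425) = 2.802 × 0.0686 = 0.192.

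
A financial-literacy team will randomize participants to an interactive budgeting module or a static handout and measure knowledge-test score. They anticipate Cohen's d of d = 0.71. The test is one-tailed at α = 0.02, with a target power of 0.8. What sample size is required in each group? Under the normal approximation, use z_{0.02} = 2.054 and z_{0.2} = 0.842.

For two independent groups with equal n: n = 2·((z_{α} + z_β) / d)².
z_{α} + z_β = 2.054 + 0.842 = 2.896.
n = 2 × (2.896 / 0.71)² = 2 × 4.079² = 2 × 16.64 = 33.3.
Round up to the next whole participant.

n = 34 per group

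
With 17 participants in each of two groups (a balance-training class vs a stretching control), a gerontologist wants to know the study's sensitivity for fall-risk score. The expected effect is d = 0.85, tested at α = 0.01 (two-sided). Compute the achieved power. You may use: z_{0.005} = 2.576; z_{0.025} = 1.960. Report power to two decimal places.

power ≈ 0.46

For two equal groups, power = Φ(d·√(n/2) − z_{α/2}).
d·√(n/2) = 0.85 × √(17/2) = 0.85 × 2.915 = 2.478.
z_β = 2.478 − 2.576 = -0.098.
Power = Φ(-0.098) = 0.461.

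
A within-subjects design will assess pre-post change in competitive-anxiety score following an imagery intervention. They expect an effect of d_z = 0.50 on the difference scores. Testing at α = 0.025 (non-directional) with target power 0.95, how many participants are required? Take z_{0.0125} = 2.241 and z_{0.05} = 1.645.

For a paired (one-sample on differences) test: n = ((z_{α/2} + z_β) / d)².
z_{α/2} + z_β = 2.241 + 1.645 = 3.886.
n = (3.886 / 0.50)² = 7.772² = 60.40.
Round up.

n = 61 pairs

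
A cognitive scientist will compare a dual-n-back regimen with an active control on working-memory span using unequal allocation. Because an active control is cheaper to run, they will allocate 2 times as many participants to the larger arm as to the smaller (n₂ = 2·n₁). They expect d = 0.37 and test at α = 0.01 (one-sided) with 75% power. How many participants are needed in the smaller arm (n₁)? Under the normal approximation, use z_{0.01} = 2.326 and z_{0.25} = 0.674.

With allocation ratio k = n₂/n₁ = 2, Var(x̄₁−x̄₂) = σ²(1/n₁ + 1/(k·n₁)) = σ²·(k+1)/(k·n₁).
So n₁ = (1 + 1/k)·((z_{α} + z_β)/d)² = 1.500 × (3.000/0.37)².
n₁ = 1.500 × 65.74 = 98.6.
Round up: n₁ = 99, giving n₂ = 2 × 99 = 198.

n₁ = 99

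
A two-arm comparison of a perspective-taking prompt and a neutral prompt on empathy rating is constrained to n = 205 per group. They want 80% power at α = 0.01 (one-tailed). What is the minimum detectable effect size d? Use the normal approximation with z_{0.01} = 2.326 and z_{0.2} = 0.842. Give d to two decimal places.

For two independent groups of n = 205 each: d_min = (z_{α} + z_β)·√(2/n).
z-sum = 2.326 + 0.842 = 3.168.
d_min = 3.168 × √(2/205) = 3.168 × 0.0988 = 0.313.

d_min ≈ 0.31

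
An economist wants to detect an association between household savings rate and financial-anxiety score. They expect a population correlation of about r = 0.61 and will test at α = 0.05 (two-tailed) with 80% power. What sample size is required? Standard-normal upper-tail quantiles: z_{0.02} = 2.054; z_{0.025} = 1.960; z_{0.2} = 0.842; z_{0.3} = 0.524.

Fisher's z: C = ½·ln((1+r)/(1−r)) = ½·ln(4.1282) = 0.7089.
n = ((z_{α/2} + z_β)/C)² + 3.
(1.960 + 0.842) / 0.7089 = 2.802 / 0.7089 = 3.953.
n = 3.953² + 3 = 15.62 + 3 = 18.6.
Round up.

n = 19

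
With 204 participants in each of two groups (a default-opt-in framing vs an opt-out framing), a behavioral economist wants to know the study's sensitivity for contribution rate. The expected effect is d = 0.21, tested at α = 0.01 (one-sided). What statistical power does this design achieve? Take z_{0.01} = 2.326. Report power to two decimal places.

For two equal groups, power = Φ(d·√(n/2) − z_{α}).
d·√(n/2) = 0.21 × √(204/2) = 0.21 × 10.100 = 2.121.
z_β = 2.121 − 2.326 = -0.205.
Power = Φ(-0.205) = 0.419.

power ≈ 0.42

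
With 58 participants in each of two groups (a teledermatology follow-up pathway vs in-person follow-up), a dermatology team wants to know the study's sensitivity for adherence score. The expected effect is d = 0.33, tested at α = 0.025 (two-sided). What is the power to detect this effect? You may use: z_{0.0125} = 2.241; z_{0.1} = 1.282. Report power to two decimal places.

power ≈ 0.32

For two equal groups, power = Φ(d·√(n/2) − z_{α/2}).
d·√(n/2) = 0.33 × √(58/2) = 0.33 × 5.385 = 1.777.
z_β = 1.777 − 2.241 = -0.464.
Power = Φ(-0.464) = 0.321.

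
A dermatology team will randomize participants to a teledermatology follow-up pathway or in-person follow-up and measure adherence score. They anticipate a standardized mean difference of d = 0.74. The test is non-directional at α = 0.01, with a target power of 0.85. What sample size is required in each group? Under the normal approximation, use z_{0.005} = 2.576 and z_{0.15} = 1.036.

n = 48 per group

For two independent groups with equal n: n = 2·((z_{α/2} + z_β) / d)².
z_{α/2} + z_β = 2.576 + 1.036 = 3.612.
n = 2 × (3.612 / 0.74)² = 2 × 4.881² = 2 × 23.82 = 47.6.
Round up to the next whole participant.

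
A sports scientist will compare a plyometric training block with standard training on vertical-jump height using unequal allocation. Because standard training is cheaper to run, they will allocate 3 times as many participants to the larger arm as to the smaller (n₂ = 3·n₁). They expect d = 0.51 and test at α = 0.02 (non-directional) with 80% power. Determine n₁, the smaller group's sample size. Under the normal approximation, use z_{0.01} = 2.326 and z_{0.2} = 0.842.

With allocation ratio k = n₂/n₁ = 3, Var(x̄₁−x̄₂) = σ²(1/n₁ + 1/(k·n₁)) = σ²·(k+1)/(k·n₁).
So n₁ = (1 + 1/k)·((z_{α/2} + z_β)/d)² = 1.333 × (3.168/0.51)².
n₁ = 1.333 × 38.59 = 51.4.
Round up: n₁ = 52, giving n₂ = 3 × 52 = 156.

n₁ = 52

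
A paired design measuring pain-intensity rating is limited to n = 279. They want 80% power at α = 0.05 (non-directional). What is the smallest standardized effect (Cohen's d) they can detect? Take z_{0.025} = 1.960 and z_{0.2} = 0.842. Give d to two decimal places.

d_min ≈ 0.17

For a single sample (or paired design) of n = 279: d_min = (z_{α/2} + z_β)/√n.
z-sum = 1.960 + 0.842 = 2.802.
d_min = 2.802 / √279 = 2.802 / 16.703 = 0.168.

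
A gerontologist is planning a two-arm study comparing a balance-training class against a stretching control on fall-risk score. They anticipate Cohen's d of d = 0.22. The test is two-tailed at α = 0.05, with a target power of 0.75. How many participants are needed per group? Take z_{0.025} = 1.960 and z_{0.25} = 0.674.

n = 287 per group

For two independent groups with equal n: n = 2·((z_{α/2} + z_β) / d)².
z_{α/2} + z_β = 1.960 + 0.674 = 2.634.
n = 2 × (2.634 / 0.22)² = 2 × 11.973² = 2 × 143.35 = 286.7.
Round up to the next whole participant.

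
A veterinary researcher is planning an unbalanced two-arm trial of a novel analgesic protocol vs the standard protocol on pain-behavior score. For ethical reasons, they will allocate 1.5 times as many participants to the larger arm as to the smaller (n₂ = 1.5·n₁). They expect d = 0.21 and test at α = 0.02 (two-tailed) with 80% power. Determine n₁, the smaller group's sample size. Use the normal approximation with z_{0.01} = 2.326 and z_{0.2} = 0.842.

n₁ = 380

With allocation ratio k = n₂/n₁ = 1.5, Var(x̄₁−x̄₂) = σ²(1/n₁ + 1/(k·n₁)) = σ²·(k+1)/(k·n₁).
So n₁ = (1 + 1/k)·((z_{α/2} + z_β)/d)² = 1.667 × (3.168/0.21)².
n₁ = 1.667 × 227.58 = 379.3.
Round up: n₁ = 380, giving n₂ = 1.5 × 380 = 570.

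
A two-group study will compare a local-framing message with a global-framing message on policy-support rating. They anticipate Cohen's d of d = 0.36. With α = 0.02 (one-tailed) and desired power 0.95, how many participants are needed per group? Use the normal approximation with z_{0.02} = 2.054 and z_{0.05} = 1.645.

n = 212 per group

For two independent groups with equal n: n = 2·((z_{α} + z_β) / d)².
z_{α} + z_β = 2.054 + 1.645 = 3.699.
n = 2 × (3.699 / 0.36)² = 2 × 10.275² = 2 × 105.58 = 211.2.
Round up to the next whole participant.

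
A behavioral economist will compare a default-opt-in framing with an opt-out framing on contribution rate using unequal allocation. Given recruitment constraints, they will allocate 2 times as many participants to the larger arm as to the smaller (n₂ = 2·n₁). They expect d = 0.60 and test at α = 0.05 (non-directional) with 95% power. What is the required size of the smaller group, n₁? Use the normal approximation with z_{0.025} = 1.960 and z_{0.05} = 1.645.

With allocation ratio k = n₂/n₁ = 2, Var(x̄₁−x̄₂) = σ²(1/n₁ + 1/(k·n₁)) = σ²·(k+1)/(k·n₁).
So n₁ = (1 + 1/k)·((z_{α/2} + z_β)/d)² = 1.500 × (3.605/0.60)².
n₁ = 1.500 × 36.10 = 54.2.
Round up: n₁ = 55, giving n₂ = 2 × 55 = 110.

n₁ = 55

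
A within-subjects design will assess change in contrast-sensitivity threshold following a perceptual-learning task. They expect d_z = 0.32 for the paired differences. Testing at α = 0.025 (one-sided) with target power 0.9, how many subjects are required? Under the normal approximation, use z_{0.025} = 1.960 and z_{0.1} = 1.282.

For a paired (one-sample on differences) test: n = ((z_{α} + z_β) / d)².
z_{α} + z_β = 1.960 + 1.282 = 3.242.
n = (3.242 / 0.32)² = 10.131² = 102.64.
Round up.

n = 103 pairs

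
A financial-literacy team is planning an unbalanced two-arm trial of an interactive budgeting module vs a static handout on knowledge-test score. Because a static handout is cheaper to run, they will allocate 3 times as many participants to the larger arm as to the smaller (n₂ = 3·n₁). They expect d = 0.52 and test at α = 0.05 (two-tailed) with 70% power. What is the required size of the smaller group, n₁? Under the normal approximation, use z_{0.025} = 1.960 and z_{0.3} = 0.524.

n₁ = 31

With allocation ratio k = n₂/n₁ = 3, Var(x̄₁−x̄₂) = σ²(1/n₁ + 1/(k·n₁)) = σ²·(k+1)/(k·n₁).
So n₁ = (1 + 1/k)·((z_{α/2} + z_β)/d)² = 1.333 × (2.484/0.52)².
n₁ = 1.333 × 22.82 = 30.4.
Round up: n₁ = 31, giving n₂ = 3 × 31 = 93.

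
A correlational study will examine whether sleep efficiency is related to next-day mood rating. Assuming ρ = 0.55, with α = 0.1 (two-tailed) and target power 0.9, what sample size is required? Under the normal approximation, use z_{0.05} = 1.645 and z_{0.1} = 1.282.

Fisher's z: C = ½·ln((1+r)/(1−r)) = ½·ln(3.4444) = 0.6184.
n = ((z_{α/2} + z_β)/C)² + 3.
(1.645 + 1.282) / 0.6184 = 2.927 / 0.6184 = 4.733.
n = 4.733² + 3 = 22.40 + 3 = 25.4.
Round up.

n = 26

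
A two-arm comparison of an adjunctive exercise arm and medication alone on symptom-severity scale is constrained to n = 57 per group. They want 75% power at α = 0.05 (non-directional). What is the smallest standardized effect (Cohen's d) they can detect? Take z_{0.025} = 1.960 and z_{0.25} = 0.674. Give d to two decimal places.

d_min ≈ 0.49

For two independent groups of n = 57 each: d_min = (z_{α/2} + z_β)·√(2/n).
z-sum = 1.960 + 0.674 = 2.634.
d_min = 2.634 × √(2/57) = 2.634 × 0.1873 = 0.493.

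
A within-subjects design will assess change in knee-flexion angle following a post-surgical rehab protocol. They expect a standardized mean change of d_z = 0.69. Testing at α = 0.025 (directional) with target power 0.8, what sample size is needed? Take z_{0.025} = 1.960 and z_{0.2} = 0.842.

n = 17 pairs

For a paired (one-sample on differences) test: n = ((z_{α} + z_β) / d)².
z_{α} + z_β = 1.960 + 0.842 = 2.802.
n = (2.802 / 0.69)² = 4.061² = 16.49.
Round up.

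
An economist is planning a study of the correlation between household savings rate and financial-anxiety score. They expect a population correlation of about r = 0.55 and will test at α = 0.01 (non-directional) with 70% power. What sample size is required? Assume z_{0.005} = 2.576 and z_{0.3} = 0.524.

n = 29

Fisher's z: C = ½·ln((1+r)/(1−r)) = ½·ln(3.4444) = 0.6184.
n = ((z_{α/2} + z_β)/C)² + 3.
(2.576 + 0.524) / 0.6184 = 3.100 / 0.6184 = 5.013.
n = 5.013² + 3 = 25.13 + 3 = 28.1.
Round up.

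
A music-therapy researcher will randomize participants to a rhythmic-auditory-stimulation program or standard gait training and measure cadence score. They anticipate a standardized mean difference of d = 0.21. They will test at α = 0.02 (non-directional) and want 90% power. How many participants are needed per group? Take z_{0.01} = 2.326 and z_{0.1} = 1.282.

For two independent groups with equal n: n = 2·((z_{α/2} + z_β) / d)².
z_{α/2} + z_β = 2.326 + 1.282 = 3.608.
n = 2 × (3.608 / 0.21)² = 2 × 17.181² = 2 × 295.19 = 590.4.
Round up to the next whole participant.

n = 591 per group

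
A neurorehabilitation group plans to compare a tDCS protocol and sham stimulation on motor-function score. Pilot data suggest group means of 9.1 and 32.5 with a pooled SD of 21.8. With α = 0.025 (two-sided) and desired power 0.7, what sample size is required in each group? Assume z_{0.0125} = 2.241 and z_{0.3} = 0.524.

n = 14 per group

Cohen's d = |M₁ − M₂| / SD_pooled = |9.1 − 32.5| / 21.8 = 23.4 / 21.8 = 1.073.
For two independent groups with equal n: n = 2·((z_{α/2} + z_β) / d)².
z_{α/2} + z_β = 2.241 + 0.524 = 2.765.
n = 2 × (2.765 / 1.073)² = 2 × 2.577² = 2 × 6.64 = 13.3.
Round up to the next whole participant.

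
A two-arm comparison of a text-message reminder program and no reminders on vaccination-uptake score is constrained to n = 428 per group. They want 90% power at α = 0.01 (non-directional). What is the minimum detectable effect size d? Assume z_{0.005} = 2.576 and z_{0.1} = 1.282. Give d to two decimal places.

For two independent groups of n = 428 each: d_min = (z_{α/2} + z_β)·√(2/n).
z-sum = 2.576 + 1.282 = 3.858.
d_min = 3.858 × √(2/428) = 3.858 × 0.0684 = 0.264.

d_min ≈ 0.26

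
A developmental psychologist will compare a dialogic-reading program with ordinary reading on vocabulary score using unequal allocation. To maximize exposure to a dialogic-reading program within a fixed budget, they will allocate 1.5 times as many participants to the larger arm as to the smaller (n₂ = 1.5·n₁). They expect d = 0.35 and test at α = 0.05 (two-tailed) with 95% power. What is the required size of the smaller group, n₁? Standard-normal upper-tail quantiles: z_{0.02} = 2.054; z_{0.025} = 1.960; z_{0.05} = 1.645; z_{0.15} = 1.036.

With allocation ratio k = n₂/n₁ = 1.5, Var(x̄₁−x̄₂) = σ²(1/n₁ + 1/(k·n₁)) = σ²·(k+1)/(k·n₁).
So n₁ = (1 + 1/k)·((z_{α/2} + z_β)/d)² = 1.667 × (3.605/0.35)².
n₁ = 1.667 × 106.09 = 176.8.
Round up: n₁ = 177, giving n₂ = ⌈1.5 × 177⌉ = ⌈265.5⌉ = 266.

n₁ = 177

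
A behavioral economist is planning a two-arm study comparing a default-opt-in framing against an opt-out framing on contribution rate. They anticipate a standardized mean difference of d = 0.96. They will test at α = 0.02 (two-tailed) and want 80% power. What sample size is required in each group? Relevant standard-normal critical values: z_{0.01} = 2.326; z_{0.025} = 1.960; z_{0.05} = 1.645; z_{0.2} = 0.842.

n = 22 per group

For two independent groups with equal n: n = 2·((z_{α/2} + z_β) / d)².
z_{α/2} + z_β = 2.326 + 0.842 = 3.168.
n = 2 × (3.168 / 0.96)² = 2 × 3.300² = 2 × 10.89 = 21.8.
Round up to the next whole participant.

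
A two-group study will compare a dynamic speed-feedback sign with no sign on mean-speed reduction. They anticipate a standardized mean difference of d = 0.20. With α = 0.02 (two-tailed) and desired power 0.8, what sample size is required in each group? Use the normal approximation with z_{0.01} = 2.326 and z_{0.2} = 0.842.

For two independent groups with equal n: n = 2·((z_{α/2} + z_β) / d)².
z_{α/2} + z_β = 2.326 + 0.842 = 3.168.
n = 2 × (3.168 / 0.20)² = 2 × 15.840² = 2 × 250.91 = 501.8.
Round up to the next whole participant.

n = 502 per group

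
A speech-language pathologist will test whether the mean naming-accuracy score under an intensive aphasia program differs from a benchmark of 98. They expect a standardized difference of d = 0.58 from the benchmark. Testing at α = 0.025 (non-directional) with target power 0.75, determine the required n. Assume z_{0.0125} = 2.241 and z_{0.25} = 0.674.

n = 26

For a one-sample test: n = ((z_{α/2} + z_β) / d)².
z_{α/2} + z_β = 2.241 + 0.674 = 2.915.
n = (2.915 / 0.58)² = 5.026² = 25.26.
Round up.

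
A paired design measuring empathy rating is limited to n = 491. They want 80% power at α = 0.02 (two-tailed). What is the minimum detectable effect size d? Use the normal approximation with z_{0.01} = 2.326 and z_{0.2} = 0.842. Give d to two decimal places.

For a single sample (or paired design) of n = 491: d_min = (z_{α/2} + z_β)/√n.
z-sum = 2.326 + 0.842 = 3.168.
d_min = 3.168 / √491 = 3.168 / 22.159 = 0.143.

d_min ≈ 0.14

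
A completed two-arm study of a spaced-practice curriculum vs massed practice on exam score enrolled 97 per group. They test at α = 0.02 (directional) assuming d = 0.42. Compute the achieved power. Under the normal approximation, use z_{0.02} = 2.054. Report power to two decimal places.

For two equal groups, power = Φ(d·√(n/2) − z_{α}).
d·√(n/2) = 0.42 × √(97/2) = 0.42 × 6.964 = 2.925.
z_β = 2.925 − 2.054 = 0.871.
Power = Φ(0.871) = 0.808.

power ≈ 0.81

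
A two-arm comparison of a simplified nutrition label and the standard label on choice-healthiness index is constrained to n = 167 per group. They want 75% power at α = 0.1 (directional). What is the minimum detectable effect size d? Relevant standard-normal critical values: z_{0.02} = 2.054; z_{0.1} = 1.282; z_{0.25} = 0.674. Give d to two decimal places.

d_min ≈ 0.21

For two independent groups of n = 167 each: d_min = (z_{α} + z_β)·√(2/n).
z-sum = 1.282 + 0.674 = 1.956.
d_min = 1.956 × √(2/167) = 1.956 × 0.1094 = 0.214.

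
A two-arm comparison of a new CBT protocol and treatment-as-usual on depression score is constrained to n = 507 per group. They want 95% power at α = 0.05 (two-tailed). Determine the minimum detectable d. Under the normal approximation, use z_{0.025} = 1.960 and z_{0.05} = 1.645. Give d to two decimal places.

d_min ≈ 0.23

For two independent groups of n = 507 each: d_min = (z_{α/2} + z_β)·√(2/n).
z-sum = 1.960 + 1.645 = 3.605.
d_min = 3.605 × √(2/507) = 3.605 × 0.0628 = 0.226.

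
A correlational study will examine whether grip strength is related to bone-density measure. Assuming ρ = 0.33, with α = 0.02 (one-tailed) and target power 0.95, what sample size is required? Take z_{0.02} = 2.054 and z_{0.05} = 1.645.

n = 120

Fisher's z: C = ½·ln((1+r)/(1−r)) = ½·ln(1.9851) = 0.3428.
n = ((z_{α} + z_β)/C)² + 3.
(2.054 + 1.645) / 0.3428 = 3.699 / 0.3428 = 10.791.
n = 10.791² + 3 = 116.44 + 3 = 119.4.
Round up.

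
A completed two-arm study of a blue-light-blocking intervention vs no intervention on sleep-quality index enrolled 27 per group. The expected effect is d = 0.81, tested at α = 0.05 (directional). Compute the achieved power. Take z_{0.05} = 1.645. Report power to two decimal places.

power ≈ 0.91

For two equal groups, power = Φ(d·√(n/2) − z_{α}).
d·√(n/2) = 0.81 × √(27/2) = 0.81 × 3.674 = 2.976.
z_β = 2.976 − 1.645 = 1.331.
Power = Φ(1.331) = 0.908.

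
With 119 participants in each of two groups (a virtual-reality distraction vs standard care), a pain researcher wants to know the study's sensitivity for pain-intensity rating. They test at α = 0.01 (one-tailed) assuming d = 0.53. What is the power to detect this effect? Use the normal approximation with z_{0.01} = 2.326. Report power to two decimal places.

For two equal groups, power = Φ(d·√(n/2) − z_{α}).
d·√(n/2) = 0.53 × √(119/2) = 0.53 × 7.714 = 4.088.
z_β = 4.088 − 2.326 = 1.762.
Power = Φ(1.762) = 0.961.

power ≈ 0.96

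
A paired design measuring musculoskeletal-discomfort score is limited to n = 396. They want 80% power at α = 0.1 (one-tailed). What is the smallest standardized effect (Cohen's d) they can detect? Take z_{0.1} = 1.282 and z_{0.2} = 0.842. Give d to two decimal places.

For a single sample (or paired design) of n = 396: d_min = (z_{α} + z_β)/√n.
z-sum = 1.282 + 0.842 = 2.124.
d_min = 2.124 / √396 = 2.124 / 19.900 = 0.107.

d_min ≈ 0.11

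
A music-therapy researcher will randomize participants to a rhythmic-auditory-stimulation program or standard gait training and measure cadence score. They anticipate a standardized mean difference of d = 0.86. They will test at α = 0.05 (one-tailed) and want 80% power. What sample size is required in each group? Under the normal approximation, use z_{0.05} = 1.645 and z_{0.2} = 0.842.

For two independent groups with equal n: n = 2·((z_{α} + z_β) / d)².
z_{α} + z_β = 1.645 + 0.842 = 2.487.
n = 2 × (2.487 / 0.86)² = 2 × 2.892² = 2 × 8.36 = 16.7.
Round up to the next whole participant.

n = 17 per group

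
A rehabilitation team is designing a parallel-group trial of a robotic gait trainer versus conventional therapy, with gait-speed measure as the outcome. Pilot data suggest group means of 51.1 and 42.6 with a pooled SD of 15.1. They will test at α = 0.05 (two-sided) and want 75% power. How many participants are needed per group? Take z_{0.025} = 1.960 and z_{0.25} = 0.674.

n = 44 per group

Cohen's d = |M₁ − M₂| / SD_pooled = |51.1 − 42.6| / 15.1 = 8.5 / 15.1 = 0.563.
For two independent groups with equal n: n = 2·((z_{α/2} + z_β) / d)².
z_{α/2} + z_β = 1.960 + 0.674 = 2.634.
n = 2 × (2.634 / 0.563)² = 2 × 4.679² = 2 × 21.89 = 43.8.
Round up to the next whole participant.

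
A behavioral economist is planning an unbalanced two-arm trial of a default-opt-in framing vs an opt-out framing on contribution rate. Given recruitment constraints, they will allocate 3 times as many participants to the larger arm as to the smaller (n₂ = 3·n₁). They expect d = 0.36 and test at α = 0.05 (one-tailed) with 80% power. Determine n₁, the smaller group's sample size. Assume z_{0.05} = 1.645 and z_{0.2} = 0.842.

n₁ = 64

With allocation ratio k = n₂/n₁ = 3, Var(x̄₁−x̄₂) = σ²(1/n₁ + 1/(k·n₁)) = σ²·(k+1)/(k·n₁).
So n₁ = (1 + 1/k)·((z_{α} + z_β)/d)² = 1.333 × (2.487/0.36)².
n₁ = 1.333 × 47.73 = 63.6.
Round up: n₁ = 64, giving n₂ = 3 × 64 = 192.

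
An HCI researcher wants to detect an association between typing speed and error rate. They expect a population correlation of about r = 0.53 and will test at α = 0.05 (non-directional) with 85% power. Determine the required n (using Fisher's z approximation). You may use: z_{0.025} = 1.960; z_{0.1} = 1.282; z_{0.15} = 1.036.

n = 29

Fisher's z: C = ½·ln((1+r)/(1−r)) = ½·ln(3.2553) = 0.5901.
n = ((z_{α/2} + z_β)/C)² + 3.
(1.960 + 1.036) / 0.5901 = 2.996 / 0.5901 = 5.077.
n = 5.077² + 3 = 25.78 + 3 = 28.8.
Round up.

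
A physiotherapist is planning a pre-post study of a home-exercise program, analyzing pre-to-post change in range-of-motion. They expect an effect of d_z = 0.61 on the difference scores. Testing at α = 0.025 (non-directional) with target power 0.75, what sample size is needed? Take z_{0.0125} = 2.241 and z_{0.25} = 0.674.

For a paired (one-sample on differences) test: n = ((z_{α/2} + z_β) / d)².
z_{α/2} + z_β = 2.241 + 0.674 = 2.915.
n = (2.915 / 0.61)² = 4.779² = 22.84.
Round up.

n = 23 pairs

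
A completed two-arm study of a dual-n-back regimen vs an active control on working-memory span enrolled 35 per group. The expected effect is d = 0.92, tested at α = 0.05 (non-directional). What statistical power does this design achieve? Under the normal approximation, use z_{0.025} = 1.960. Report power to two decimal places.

For two equal groups, power = Φ(d·√(n/2) − z_{α/2}).
d·√(n/2) = 0.92 × √(35/2) = 0.92 × 4.183 = 3.849.
z_β = 3.849 − 1.960 = 1.889.
Power = Φ(1.889) = 0.971.

power ≈ 0.97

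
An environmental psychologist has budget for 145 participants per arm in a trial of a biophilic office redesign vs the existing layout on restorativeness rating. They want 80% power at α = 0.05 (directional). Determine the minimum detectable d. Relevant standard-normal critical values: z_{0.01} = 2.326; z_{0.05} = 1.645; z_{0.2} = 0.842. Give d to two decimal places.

d_min ≈ 0.29

For two independent groups of n = 145 each: d_min = (z_{α} + z_β)·√(2/n).
z-sum = 1.645 + 0.842 = 2.487.
d_min = 2.487 × √(2/145) = 2.487 × 0.1174 = 0.292.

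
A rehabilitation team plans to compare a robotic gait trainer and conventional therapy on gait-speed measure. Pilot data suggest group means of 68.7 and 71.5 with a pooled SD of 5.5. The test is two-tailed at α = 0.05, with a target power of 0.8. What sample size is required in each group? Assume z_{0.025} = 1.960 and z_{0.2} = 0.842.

n = 61 per group

Cohen's d = |M₁ − M₂| / SD_pooled = |68.7 − 71.5| / 5.5 = 2.8 / 5.5 = 0.509.
For two independent groups with equal n: n = 2·((z_{α/2} + z_β) / d)².
z_{α/2} + z_β = 1.960 + 0.842 = 2.802.
n = 2 × (2.802 / 0.509)² = 2 × 5.505² = 2 × 30.30 = 60.6.
Round up to the next whole participant.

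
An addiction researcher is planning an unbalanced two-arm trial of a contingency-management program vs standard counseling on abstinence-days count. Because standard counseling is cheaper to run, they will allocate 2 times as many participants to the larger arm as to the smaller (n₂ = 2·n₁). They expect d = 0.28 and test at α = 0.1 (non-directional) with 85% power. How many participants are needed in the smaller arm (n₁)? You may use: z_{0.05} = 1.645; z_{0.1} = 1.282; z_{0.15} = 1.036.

n₁ = 138

With allocation ratio k = n₂/n₁ = 2, Var(x̄₁−x̄₂) = σ²(1/n₁ + 1/(k·n₁)) = σ²·(k+1)/(k·n₁).
So n₁ = (1 + 1/k)·((z_{α/2} + z_β)/d)² = 1.500 × (2.681/0.28)².
n₁ = 1.500 × 91.68 = 137.5.
Round up: n₁ = 138, giving n₂ = 2 × 138 = 276.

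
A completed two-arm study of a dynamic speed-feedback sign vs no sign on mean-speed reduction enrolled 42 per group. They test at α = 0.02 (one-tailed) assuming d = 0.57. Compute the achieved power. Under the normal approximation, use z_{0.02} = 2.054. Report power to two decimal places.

power ≈ 0.71

For two equal groups, power = Φ(d·√(n/2) − z_{α}).
d·√(n/2) = 0.57 × √(42/2) = 0.57 × 4.583 = 2.612.
z_β = 2.612 − 2.054 = 0.558.
Power = Φ(0.558) = 0.712.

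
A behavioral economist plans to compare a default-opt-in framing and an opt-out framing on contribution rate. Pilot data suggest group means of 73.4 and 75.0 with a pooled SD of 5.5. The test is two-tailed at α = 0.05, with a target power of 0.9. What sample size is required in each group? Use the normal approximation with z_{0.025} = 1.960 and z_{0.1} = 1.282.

Cohen's d = |M₁ − M₂| / SD_pooled = |73.4 − 75.0| / 5.5 = 1.6 / 5.5 = 0.291.
For two independent groups with equal n: n = 2·((z_{α/2} + z_β) / d)².
z_{α/2} + z_β = 1.960 + 1.282 = 3.242.
n = 2 × (3.242 / 0.291)² = 2 × 11.141² = 2 × 124.12 = 248.2.
Round up to the next whole participant.

n = 249 per group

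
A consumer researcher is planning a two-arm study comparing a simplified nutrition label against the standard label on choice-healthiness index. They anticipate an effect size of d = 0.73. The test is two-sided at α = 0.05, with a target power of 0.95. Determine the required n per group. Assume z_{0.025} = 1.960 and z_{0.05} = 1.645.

n = 49 per group

For two independent groups with equal n: n = 2·((z_{α/2} + z_β) / d)².
z_{α/2} + z_β = 1.960 + 1.645 = 3.605.
n = 2 × (3.605 / 0.73)² = 2 × 4.938² = 2 × 24.39 = 48.8.
Round up to the next whole participant.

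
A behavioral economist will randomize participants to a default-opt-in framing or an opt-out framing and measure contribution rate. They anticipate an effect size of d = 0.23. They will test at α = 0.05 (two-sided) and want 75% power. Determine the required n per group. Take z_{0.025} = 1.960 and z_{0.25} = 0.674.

For two independent groups with equal n: n = 2·((z_{α/2} + z_β) / d)².
z_{α/2} + z_β = 1.960 + 0.674 = 2.634.
n = 2 × (2.634 / 0.23)² = 2 × 11.452² = 2 × 131.15 = 262.3.
Round up to the next whole participant.

n = 263 per group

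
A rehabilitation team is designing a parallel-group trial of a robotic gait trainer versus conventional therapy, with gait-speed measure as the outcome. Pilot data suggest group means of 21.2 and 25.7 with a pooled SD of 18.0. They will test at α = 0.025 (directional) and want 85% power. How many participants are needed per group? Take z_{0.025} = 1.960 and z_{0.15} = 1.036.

n = 288 per group

Cohen's d = |M₁ − M₂| / SD_pooled = |21.2 − 25.7| / 18.0 = 4.5 / 18.0 = 0.250.
For two independent groups with equal n: n = 2·((z_{α} + z_β) / d)².
z_{α} + z_β = 1.960 + 1.036 = 2.996.
n = 2 × (2.996 / 0.250)² = 2 × 11.984² = 2 × 143.62 = 287.2.
Round up to the next whole participant.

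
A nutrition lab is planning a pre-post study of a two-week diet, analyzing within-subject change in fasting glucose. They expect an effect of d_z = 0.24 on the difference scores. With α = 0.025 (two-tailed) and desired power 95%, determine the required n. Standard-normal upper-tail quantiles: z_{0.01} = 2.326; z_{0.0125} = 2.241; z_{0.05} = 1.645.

n = 263 pairs

For a paired (one-sample on differences) test: n = ((z_{α/2} + z_β) / d)².
z_{α/2} + z_β = 2.241 + 1.645 = 3.886.
n = (3.886 / 0.24)² = 16.192² = 262.17.
Round up.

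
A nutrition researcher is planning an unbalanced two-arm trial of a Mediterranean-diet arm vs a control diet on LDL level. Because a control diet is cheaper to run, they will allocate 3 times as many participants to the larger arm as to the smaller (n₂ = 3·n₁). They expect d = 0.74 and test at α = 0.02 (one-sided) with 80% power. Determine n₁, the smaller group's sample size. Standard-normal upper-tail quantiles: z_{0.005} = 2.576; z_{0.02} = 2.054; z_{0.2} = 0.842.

n₁ = 21

With allocation ratio k = n₂/n₁ = 3, Var(x̄₁−x̄₂) = σ²(1/n₁ + 1/(k·n₁)) = σ²·(k+1)/(k·n₁).
So n₁ = (1 + 1/k)·((z_{α} + z_β)/d)² = 1.333 × (2.896/0.74)².
n₁ = 1.333 × 15.32 = 20.4.
Round up: n₁ = 21, giving n₂ = 3 × 21 = 63.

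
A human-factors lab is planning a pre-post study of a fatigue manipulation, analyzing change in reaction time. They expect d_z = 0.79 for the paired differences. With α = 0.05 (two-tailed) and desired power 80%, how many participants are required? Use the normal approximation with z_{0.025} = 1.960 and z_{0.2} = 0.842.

n = 13 pairs

For a paired (one-sample on differences) test: n = ((z_{α/2} + z_β) / d)².
z_{α/2} + z_β = 1.960 + 0.842 = 2.802.
n = (2.802 / 0.79)² = 3.547² = 12.58.
Round up.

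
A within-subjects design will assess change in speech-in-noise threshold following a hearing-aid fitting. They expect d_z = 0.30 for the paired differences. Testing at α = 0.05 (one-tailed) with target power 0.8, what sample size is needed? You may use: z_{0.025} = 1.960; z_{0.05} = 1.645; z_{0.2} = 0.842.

For a paired (one-sample on differences) test: n = ((z_{α} + z_β) / d)².
z_{α} + z_β = 1.645 + 0.842 = 2.487.
n = (2.487 / 0.30)² = 8.290² = 68.72.
Round up.

n = 69 pairs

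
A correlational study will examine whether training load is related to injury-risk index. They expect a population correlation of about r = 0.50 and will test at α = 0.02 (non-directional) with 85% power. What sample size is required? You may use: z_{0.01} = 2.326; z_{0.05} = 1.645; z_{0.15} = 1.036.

n = 41

Fisher's z: C = ½·ln((1+r)/(1−r)) = ½·ln(3.0000) = 0.5493.
n = ((z_{α/2} + z_β)/C)² + 3.
(2.326 + 1.036) / 0.5493 = 3.362 / 0.5493 = 6.121.
n = 6.121² + 3 = 37.46 + 3 = 40.5.
Round up.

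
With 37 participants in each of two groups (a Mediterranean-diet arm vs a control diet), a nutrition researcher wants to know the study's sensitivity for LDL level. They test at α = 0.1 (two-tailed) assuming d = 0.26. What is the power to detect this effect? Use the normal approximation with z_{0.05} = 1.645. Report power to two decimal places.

power ≈ 0.30

For two equal groups, power = Φ(d·√(n/2) − z_{α/2}).
d·√(n/2) = 0.26 × √(37/2) = 0.26 × 4.301 = 1.118.
z_β = 1.118 − 1.645 = -0.527.
Power = Φ(-0.527) = 0.299.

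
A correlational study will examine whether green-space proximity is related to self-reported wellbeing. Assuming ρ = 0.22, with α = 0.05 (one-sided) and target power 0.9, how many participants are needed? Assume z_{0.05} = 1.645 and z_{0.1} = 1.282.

Fisher's z: C = ½·ln((1+r)/(1−r)) = ½·ln(1.5641) = 0.2237.
n = ((z_{α} + z_β)/C)² + 3.
(1.645 + 1.282) / 0.2237 = 2.927 / 0.2237 = 13.084.
n = 13.084² + 3 = 171.20 + 3 = 174.2.
Round up.

n = 175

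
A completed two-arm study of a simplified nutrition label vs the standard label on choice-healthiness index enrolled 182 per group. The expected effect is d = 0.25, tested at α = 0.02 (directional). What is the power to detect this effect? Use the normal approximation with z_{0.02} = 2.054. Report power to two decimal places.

For two equal groups, power = Φ(d·√(n/2) − z_{α}).
d·√(n/2) = 0.25 × √(182/2) = 0.25 × 9.539 = 2.385.
z_β = 2.385 − 2.054 = 0.331.
Power = Φ(0.331) = 0.630.

power ≈ 0.63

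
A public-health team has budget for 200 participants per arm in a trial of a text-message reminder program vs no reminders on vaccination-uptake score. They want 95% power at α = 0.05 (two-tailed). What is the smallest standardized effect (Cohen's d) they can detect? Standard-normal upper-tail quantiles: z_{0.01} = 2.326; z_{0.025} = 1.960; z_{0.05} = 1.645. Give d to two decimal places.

d_min ≈ 0.36

For two independent groups of n = 200 each: d_min = (z_{α/2} + z_β)·√(2/n).
z-sum = 1.960 + 1.645 = 3.605.
d_min = 3.605 × √(2/200) = 3.605 × 0.1000 = 0.361.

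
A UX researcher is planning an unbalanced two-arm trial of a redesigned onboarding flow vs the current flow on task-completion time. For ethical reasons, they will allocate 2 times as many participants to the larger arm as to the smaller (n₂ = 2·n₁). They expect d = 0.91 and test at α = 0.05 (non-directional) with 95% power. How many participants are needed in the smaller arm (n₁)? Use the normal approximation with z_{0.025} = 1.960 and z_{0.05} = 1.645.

n₁ = 24

With allocation ratio k = n₂/n₁ = 2, Var(x̄₁−x̄₂) = σ²(1/n₁ + 1/(k·n₁)) = σ²·(k+1)/(k·n₁).
So n₁ = (1 + 1/k)·((z_{α/2} + z_β)/d)² = 1.500 × (3.605/0.91)².
n₁ = 1.500 × 15.69 = 23.5.
Round up: n₁ = 24, giving n₂ = 2 × 24 = 48.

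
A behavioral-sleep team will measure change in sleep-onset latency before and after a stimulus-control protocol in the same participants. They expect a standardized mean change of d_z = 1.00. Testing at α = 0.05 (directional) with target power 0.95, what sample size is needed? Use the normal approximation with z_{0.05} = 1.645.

For a paired (one-sample on differences) test: n = ((z_{α} + z_β) / d)².
z_{α} + z_β = 1.645 + 1.645 = 3.290.
n = (3.290 / 1.00)² = 3.290² = 10.82.
Round up.

n = 11 pairs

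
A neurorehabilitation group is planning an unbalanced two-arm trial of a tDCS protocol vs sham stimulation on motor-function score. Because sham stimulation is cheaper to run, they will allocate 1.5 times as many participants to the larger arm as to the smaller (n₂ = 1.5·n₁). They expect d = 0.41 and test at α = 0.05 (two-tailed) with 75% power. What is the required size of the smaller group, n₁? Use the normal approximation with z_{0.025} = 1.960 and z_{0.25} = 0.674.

With allocation ratio k = n₂/n₁ = 1.5, Var(x̄₁−x̄₂) = σ²(1/n₁ + 1/(k·n₁)) = σ²·(k+1)/(k·n₁).
So n₁ = (1 + 1/k)·((z_{α/2} + z_β)/d)² = 1.667 × (2.634/0.41)².
n₁ = 1.667 × 41.27 = 68.8.
Round up: n₁ = 69, giving n₂ = ⌈1.5 × 69⌉ = ⌈103.5⌉ = 104.

n₁ = 69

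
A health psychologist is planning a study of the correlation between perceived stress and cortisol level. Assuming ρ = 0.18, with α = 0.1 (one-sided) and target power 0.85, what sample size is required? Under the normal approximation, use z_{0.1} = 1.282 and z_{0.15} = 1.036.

n = 166

Fisher's z: C = ½·ln((1+r)/(1−r)) = ½·ln(1.4390) = 0.1820.
n = ((z_{α} + z_β)/C)² + 3.
(1.282 + 1.036) / 0.1820 = 2.318 / 0.1820 = 12.736.
n = 12.736² + 3 = 162.21 + 3 = 165.2.
Round up.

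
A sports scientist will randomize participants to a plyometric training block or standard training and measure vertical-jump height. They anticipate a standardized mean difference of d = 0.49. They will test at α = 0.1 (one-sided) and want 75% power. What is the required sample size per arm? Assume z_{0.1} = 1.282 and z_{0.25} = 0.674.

For two independent groups with equal n: n = 2·((z_{α} + z_β) / d)².
z_{α} + z_β = 1.282 + 0.674 = 1.956.
n = 2 × (1.956 / 0.49)² = 2 × 3.992² = 2 × 15.93 = 31.9.
Round up to the next whole participant.

n = 32 per group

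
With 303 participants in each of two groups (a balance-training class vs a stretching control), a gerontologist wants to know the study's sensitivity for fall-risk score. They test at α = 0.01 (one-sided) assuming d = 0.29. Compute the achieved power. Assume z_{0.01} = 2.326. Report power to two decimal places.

For two equal groups, power = Φ(d·√(n/2) − z_{α}).
d·√(n/2) = 0.29 × √(303/2) = 0.29 × 12.309 = 3.569.
z_β = 3.569 − 2.326 = 1.243.
Power = Φ(1.243) = 0.893.

power ≈ 0.89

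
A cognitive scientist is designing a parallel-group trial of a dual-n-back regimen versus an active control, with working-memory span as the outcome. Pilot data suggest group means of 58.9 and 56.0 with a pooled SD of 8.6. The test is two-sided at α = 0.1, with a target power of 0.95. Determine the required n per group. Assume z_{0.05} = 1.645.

n = 191 per group

Cohen's d = |M₁ − M₂| / SD_pooled = |58.9 − 56.0| / 8.6 = 2.9 / 8.6 = 0.337.
For two independent groups with equal n: n = 2·((z_{α/2} + z_β) / d)².
z_{α/2} + z_β = 1.645 + 1.645 = 3.290.
n = 2 × (3.290 / 0.337)² = 2 × 9.763² = 2 × 95.31 = 190.6.
Round up to the next whole participant.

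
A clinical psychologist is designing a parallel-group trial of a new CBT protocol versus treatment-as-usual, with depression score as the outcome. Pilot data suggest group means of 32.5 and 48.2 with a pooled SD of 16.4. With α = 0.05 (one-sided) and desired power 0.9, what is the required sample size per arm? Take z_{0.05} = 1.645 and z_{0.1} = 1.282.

n = 19 per group

Cohen's d = |M₁ − M₂| / SD_pooled = |32.5 − 48.2| / 16.4 = 15.7 / 16.4 = 0.957.
For two independent groups with equal n: n = 2·((z_{α} + z_β) / d)².
z_{α} + z_β = 1.645 + 1.282 = 2.927.
n = 2 × (2.927 / 0.957)² = 2 × 3.059² = 2 × 9.35 = 18.7.
Round up to the next whole participant.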